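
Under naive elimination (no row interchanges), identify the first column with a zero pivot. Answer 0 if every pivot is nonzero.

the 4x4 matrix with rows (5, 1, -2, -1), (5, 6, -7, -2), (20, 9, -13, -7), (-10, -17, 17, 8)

first zero-pivot column = 3

Naive forward elimination:
R2 <- R2 - (1)*R1:  [  0   5  -5  -1 ]
R3 <- R3 - (4)*R1:  [  0   5  -5  -3 ]
R4 <- R4 - (-2)*R1:  [   0  -15   13    6 ]
R3 <- R3 - (1)*R2:  [  0   0   0  -2 ]
R4 <- R4 - (-3)*R2:  [  0   0  -2   3 ]
Matrix at this point:
[ 5  1  -2  -1 ]
[ 0  5  -5  -1 ]
[ 0  0   0  -2 ]
[ 0  0  -2   3 ]
Pivot entry (3,3) is zero but row 4 has -2 in column 3 -> naive elimination stops; a row interchange (e.g. R3 <-> R4) would be required here.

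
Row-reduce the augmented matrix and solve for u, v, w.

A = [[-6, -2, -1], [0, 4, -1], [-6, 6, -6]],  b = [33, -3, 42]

(-4, -2, -5)

Forward elimination on [A|b]:
R3 <- R3 - (1)*R1:  [  0   8  -5   9 ]
R3 <- R3 - (2)*R2:  [  0   0  -3  15 ]
Row echelon form:
[ -6  -2  -1  |  33 ]
[  0   4  -1  |  -3 ]
[  0   0  -3  |  15 ]
Back-substitution:
w = (15) / -3 = -5
v = (-3 - (-1)*(-5)) / 4 = -2
u = (33 - (-2)*(-2) - (-1)*(-5)) / -6 = -4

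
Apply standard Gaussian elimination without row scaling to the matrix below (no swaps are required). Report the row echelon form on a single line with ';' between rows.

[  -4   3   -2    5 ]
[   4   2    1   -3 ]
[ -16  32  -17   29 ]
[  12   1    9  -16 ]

Forward elimination:
R2 <- R2 - (-1)*R1:  [  0   5  -1   2 ]
R3 <- R3 - (4)*R1:  [  0  20  -9   9 ]
R4 <- R4 - (-3)*R1:  [  0  10   3  -1 ]
R3 <- R3 - (4)*R2:  [  0   0  -5   1 ]
R4 <- R4 - (2)*R2:  [  0   0   5  -5 ]
R4 <- R4 - (-1)*R3:  [  0   0   0  -4 ]
Row echelon form:
[ -4  3  -2   5 ]
[  0  5  -1   2 ]
[  0  0  -5   1 ]
[  0  0   0  -4 ]

REF = [-4 3 -2 5; 0 5 -1 2; 0 0 -5 1; 0 0 0 -4]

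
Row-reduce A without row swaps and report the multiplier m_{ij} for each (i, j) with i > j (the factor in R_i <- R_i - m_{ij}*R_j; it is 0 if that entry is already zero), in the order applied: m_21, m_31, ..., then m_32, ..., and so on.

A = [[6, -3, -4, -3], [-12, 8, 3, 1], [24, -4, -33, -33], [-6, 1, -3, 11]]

Forward elimination:
R2 <- R2 - (-2)*R1:  [  0   2  -5  -5 ]
R3 <- R3 - (4)*R1:  [   0    8  -17  -21 ]
R4 <- R4 - (-1)*R1:  [  0  -2  -7   8 ]
R3 <- R3 - (4)*R2:  [  0   0   3  -1 ]
R4 <- R4 - (-1)*R2:  [   0    0  -12    3 ]
R4 <- R4 - (-4)*R3:  [  0   0   0  -1 ]
Multipliers (in order of application): m_{21} = -2, m_{31} = 4, m_{41} = -1, m_{32} = 4, m_{42} = -1, m_{43} = -4

multipliers: -2, 4, -1, 4, -1, -4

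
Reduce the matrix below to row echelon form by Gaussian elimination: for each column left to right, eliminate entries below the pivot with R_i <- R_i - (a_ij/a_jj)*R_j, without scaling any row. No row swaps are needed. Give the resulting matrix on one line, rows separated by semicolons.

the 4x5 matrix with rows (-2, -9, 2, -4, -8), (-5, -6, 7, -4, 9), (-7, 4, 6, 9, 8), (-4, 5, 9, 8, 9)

Forward elimination:
R2 <- R2 - (5/2)*R1:  [    0  33/2     2     6    29 ]
R3 <- R3 - (7/2)*R1:  [    0  71/2    -1    23    36 ]
R4 <- R4 - (2)*R1:  [  0  23   5  16  25 ]
R3 <- R3 - (71/33)*R2:  [       0        0  -175/33   111/11  -871/33 ]
R4 <- R4 - (46/33)*R2:  [       0        0    73/33    84/11  -509/33 ]
R4 <- R4 - (-73/175)*R3:  [         0          0          0   2073/175  -4626/175 ]
Row echelon form:
[ -2    -9        2        -4         -8 ]
[  0  33/2        2         6         29 ]
[  0     0  -175/33    111/11    -871/33 ]
[  0     0        0  2073/175  -4626/175 ]

REF = [-2 -9 2 -4 -8; 0 33/2 2 6 29; 0 0 -175/33 111/11 -871/33; 0 0 0 2073/175 -4626/175]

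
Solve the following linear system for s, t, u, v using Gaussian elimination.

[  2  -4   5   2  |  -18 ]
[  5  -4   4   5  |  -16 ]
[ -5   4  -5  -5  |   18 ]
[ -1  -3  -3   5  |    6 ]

(-1, 2, -2, 1)

Forward elimination on [A|b]:
R2 <- R2 - (5/2)*R1:  [     0      6  -17/2      0     29 ]
R3 <- R3 - (-5/2)*R1:  [    0    -6  15/2     0   -27 ]
R4 <- R4 - (-1/2)*R1:  [    0    -5  -1/2     6    -3 ]
R3 <- R3 - (-1)*R2:  [  0   0  -1   0   2 ]
R4 <- R4 - (-5/6)*R2:  [      0       0  -91/12       6   127/6 ]
R4 <- R4 - (91/12)*R3:  [ 0  0  0  6  6 ]
Row echelon form:
[ 2  -4      5  2  |  -18 ]
[ 0   6  -17/2  0  |   29 ]
[ 0   0     -1  0  |    2 ]
[ 0   0      0  6  |    6 ]
Back-substitution:
v = (6) / 6 = 1
u = (2) / -1 = -2
t = (29 - (-17/2)*(-2)) / 6 = 2
s = (-18 - (-4)*(2) - (5)*(-2) - (2)*(1)) / 2 = -1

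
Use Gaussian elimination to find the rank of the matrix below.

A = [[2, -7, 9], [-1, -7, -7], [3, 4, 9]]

rank(A) = 3

Row reduction:
R2 <- R2 - (-1/2)*R1:  [     0  -21/2   -5/2 ]
R3 <- R3 - (3/2)*R1:  [    0  29/2  -9/2 ]
R3 <- R3 - (-29/21)*R2:  [       0        0  -167/21 ]
Row echelon form:
[ 2     -7        9 ]
[ 0  -21/2     -5/2 ]
[ 0      0  -167/21 ]
Nonzero rows / pivot columns: 3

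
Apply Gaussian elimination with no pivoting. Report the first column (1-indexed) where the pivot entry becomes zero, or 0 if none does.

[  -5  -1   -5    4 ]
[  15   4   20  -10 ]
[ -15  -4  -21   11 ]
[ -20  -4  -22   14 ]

Naive forward elimination:
R2 <- R2 - (-3)*R1:  [ 0  1  5  2 ]
R3 <- R3 - (3)*R1:  [  0  -1  -6  -1 ]
R4 <- R4 - (4)*R1:  [  0   0  -2  -2 ]
R3 <- R3 - (-1)*R2:  [  0   0  -1   1 ]
R4 <- R4 - (2)*R3:  [  0   0   0  -4 ]
All pivots nonzero; naive elimination completes without hitting a zero pivot.

first zero-pivot column = 0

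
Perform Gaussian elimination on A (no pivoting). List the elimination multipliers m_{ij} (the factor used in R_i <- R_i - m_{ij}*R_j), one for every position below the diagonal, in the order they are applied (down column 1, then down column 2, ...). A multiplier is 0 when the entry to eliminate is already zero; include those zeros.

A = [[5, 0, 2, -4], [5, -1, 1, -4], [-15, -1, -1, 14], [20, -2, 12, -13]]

Forward elimination:
R2 <- R2 - (1)*R1:  [  0  -1  -1   0 ]
R3 <- R3 - (-3)*R1:  [  0  -1   5   2 ]
R4 <- R4 - (4)*R1:  [  0  -2   4   3 ]
R3 <- R3 - (1)*R2:  [ 0  0  6  2 ]
R4 <- R4 - (2)*R2:  [ 0  0  6  3 ]
R4 <- R4 - (1)*R3:  [ 0  0  0  1 ]
Multipliers (in order of application): m_{21} = 1, m_{31} = -3, m_{41} = 4, m_{32} = 1, m_{42} = 2, m_{43} = 1

multipliers: 1, -3, 4, 1, 2, 1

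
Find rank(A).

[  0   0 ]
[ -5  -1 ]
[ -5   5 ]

rank(A) = 2

Row reduction:
R1 <-> R2   (pivot in column 1 was zero)
[ -5  -1 ]
[  0   0 ]
[ -5   5 ]
R3 <- R3 - (1)*R1:  [ 0  6 ]
R2 <-> R3   (pivot in column 2 was zero)
[ -5  -1 ]
[  0   6 ]
[  0   0 ]
Row echelon form:
[ -5  -1 ]
[  0   6 ]
[  0   0 ]
Nonzero rows / pivot columns: 2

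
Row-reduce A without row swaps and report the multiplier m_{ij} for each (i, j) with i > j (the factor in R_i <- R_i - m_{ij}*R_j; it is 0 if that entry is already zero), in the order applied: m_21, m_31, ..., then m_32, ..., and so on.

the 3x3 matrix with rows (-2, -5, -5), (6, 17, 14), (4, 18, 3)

Forward elimination:
R2 <- R2 - (-3)*R1:  [  0   2  -1 ]
R3 <- R3 - (-2)*R1:  [  0   8  -7 ]
R3 <- R3 - (4)*R2:  [  0   0  -3 ]
Multipliers (in order of application): m_{21} = -3, m_{31} = -2, m_{32} = 4

multipliers: -3, -2, 4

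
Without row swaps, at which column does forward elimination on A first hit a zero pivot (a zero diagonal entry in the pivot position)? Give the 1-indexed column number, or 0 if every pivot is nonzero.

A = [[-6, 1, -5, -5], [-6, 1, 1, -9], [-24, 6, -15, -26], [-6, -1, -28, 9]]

first zero-pivot column = 2

Naive forward elimination:
R2 <- R2 - (1)*R1:  [  0   0   6  -4 ]
R3 <- R3 - (4)*R1:  [  0   2   5  -6 ]
R4 <- R4 - (1)*R1:  [   0   -2  -23   14 ]
Matrix at this point:
[ -6   1   -5  -5 ]
[  0   0    6  -4 ]
[  0   2    5  -6 ]
[  0  -2  -23  14 ]
Pivot entry (2,2) is zero but row 3 has 2 in column 2 -> naive elimination stops; a row interchange (e.g. R2 <-> R3) would be required here.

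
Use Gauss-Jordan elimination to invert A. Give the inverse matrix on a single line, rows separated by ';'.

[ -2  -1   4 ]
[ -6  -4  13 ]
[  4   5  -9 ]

inverse = [-29/4 11/4 3/4; -1/2 1/2 1/2; -7/2 3/2 1/2]

Gauss-Jordan on [A | I]:
R1 <- (1/-2)*R1:  [    1   1/2    -2  |  -1/2     0     0 ]
R2 <- R2 - (-6)*R1:  [  0  -1   1  |  -3   1   0 ]
R3 <- R3 - (4)*R1:  [  0   3  -1  |   2   0   1 ]
R2 <- (1/-1)*R2:  [  0   1  -1  |   3  -1   0 ]
R1 <- R1 - (1/2)*R2:  [    1     0  -3/2  |    -2   1/2     0 ]
R3 <- R3 - (3)*R2:  [  0   0   2  |  -7   3   1 ]
R3 <- (1/2)*R3:  [    0     0     1  |  -7/2   3/2   1/2 ]
R1 <- R1 - (-3/2)*R3:  [     1      0      0  |  -29/4   11/4    3/4 ]
R2 <- R2 - (-1)*R3:  [    0     1     0  |  -1/2   1/2   1/2 ]
Right block of [I | A^{-1}] is the inverse:
[ -29/4  11/4  3/4 ]
[  -1/2   1/2  1/2 ]
[  -7/2   3/2  1/2 ]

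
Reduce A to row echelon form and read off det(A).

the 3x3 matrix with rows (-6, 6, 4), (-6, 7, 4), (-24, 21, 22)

det(A) = -36

Forward elimination:
R2 <- R2 - (1)*R1:  [ 0  1  0 ]
R3 <- R3 - (4)*R1:  [  0  -3   6 ]
R3 <- R3 - (-3)*R2:  [ 0  0  6 ]
Upper-triangular form:
[ -6  6  4 ]
[  0  1  0 ]
[  0  0  6 ]
det(A) = (-1)^0 * (-6) * (1) * (6) = -36  (0 row swaps -> sign +1)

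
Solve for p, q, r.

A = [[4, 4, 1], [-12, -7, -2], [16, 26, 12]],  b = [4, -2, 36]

Forward elimination on [A|b]:
R2 <- R2 - (-3)*R1:  [  0   5   1  10 ]
R3 <- R3 - (4)*R1:  [  0  10   8  20 ]
R3 <- R3 - (2)*R2:  [ 0  0  6  0 ]
Row echelon form:
[ 4  4  1  |   4 ]
[ 0  5  1  |  10 ]
[ 0  0  6  |   0 ]
Back-substitution:
r = (0) / 6 = 0
q = (10 - (1)*(0)) / 5 = 2
p = (4 - (4)*(2) - (1)*(0)) / 4 = -1

(-1, 2, 0)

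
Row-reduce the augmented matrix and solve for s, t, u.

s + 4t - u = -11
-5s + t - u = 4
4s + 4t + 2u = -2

Forward elimination on [A|b]:
R2 <- R2 - (-5)*R1:  [   0   21   -6  -51 ]
R3 <- R3 - (4)*R1:  [   0  -12    6   42 ]
R3 <- R3 - (-4/7)*R2:  [    0     0  18/7  90/7 ]
Row echelon form:
[ 1   4    -1  |   -11 ]
[ 0  21    -6  |   -51 ]
[ 0   0  18/7  |  90/7 ]
Back-substitution:
u = (90/7) / (18/7) = 5
t = (-51 - (-6)*(5)) / 21 = -1
s = (-11 - (4)*(-1) - (-1)*(5)) / 1 = -2

(-2, -1, 5)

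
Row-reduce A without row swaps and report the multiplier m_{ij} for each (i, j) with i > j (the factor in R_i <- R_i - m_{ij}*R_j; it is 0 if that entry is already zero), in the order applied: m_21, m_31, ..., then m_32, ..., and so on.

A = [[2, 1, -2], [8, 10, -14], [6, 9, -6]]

Forward elimination:
R2 <- R2 - (4)*R1:  [  0   6  -6 ]
R3 <- R3 - (3)*R1:  [ 0  6  0 ]
R3 <- R3 - (1)*R2:  [ 0  0  6 ]
Multipliers (in order of application): m_{21} = 4, m_{31} = 3, m_{32} = 1

multipliers: 4, 3, 1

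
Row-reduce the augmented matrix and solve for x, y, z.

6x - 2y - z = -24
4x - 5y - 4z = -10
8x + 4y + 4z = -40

(-4, 2, -4)

Forward elimination on [A|b]:
R2 <- R2 - (2/3)*R1:  [     0  -11/3  -10/3      6 ]
R3 <- R3 - (4/3)*R1:  [    0  20/3  16/3    -8 ]
R3 <- R3 - (-20/11)*R2:  [     0      0  -8/11  32/11 ]
Row echelon form:
[ 6     -2     -1  |    -24 ]
[ 0  -11/3  -10/3  |      6 ]
[ 0      0  -8/11  |  32/11 ]
Back-substitution:
z = (32/11) / (-8/11) = -4
y = (6 - (-10/3)*(-4)) / (-11/3) = 2
x = (-24 - (-2)*(2) - (-1)*(-4)) / 6 = -4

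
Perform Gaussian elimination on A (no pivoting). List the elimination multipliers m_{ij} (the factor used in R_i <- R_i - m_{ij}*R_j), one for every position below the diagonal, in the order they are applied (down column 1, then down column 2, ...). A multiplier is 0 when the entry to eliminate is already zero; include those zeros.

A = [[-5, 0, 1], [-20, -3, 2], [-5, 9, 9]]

Forward elimination:
R2 <- R2 - (4)*R1:  [  0  -3  -2 ]
R3 <- R3 - (1)*R1:  [ 0  9  8 ]
R3 <- R3 - (-3)*R2:  [ 0  0  2 ]
Multipliers (in order of application): m_{21} = 4, m_{31} = 1, m_{32} = -3

multipliers: 4, 1, -3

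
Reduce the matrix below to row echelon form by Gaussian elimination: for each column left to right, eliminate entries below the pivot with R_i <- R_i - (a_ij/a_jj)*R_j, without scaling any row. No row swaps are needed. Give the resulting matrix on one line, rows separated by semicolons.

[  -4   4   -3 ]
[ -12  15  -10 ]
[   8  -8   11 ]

REF = [-4 4 -3; 0 3 -1; 0 0 5]

Forward elimination:
R2 <- R2 - (3)*R1:  [  0   3  -1 ]
R3 <- R3 - (-2)*R1:  [ 0  0  5 ]
Row echelon form:
[ -4  4  -3 ]
[  0  3  -1 ]
[  0  0   5 ]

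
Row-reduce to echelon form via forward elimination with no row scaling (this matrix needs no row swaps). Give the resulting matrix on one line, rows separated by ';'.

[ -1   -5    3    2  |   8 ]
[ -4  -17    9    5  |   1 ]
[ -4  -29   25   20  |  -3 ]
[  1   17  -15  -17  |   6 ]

Forward elimination:
R2 <- R2 - (4)*R1:  [   0    3   -3   -3  -31 ]
R3 <- R3 - (4)*R1:  [   0   -9   13   12  -35 ]
R4 <- R4 - (-1)*R1:  [   0   12  -12  -15   14 ]
R3 <- R3 - (-3)*R2:  [    0     0     4     3  -128 ]
R4 <- R4 - (4)*R2:  [   0    0    0   -3  138 ]
Row echelon form:
[ -1  -5   3   2  |     8 ]
[  0   3  -3  -3  |   -31 ]
[  0   0   4   3  |  -128 ]
[  0   0   0  -3  |   138 ]

REF = [-1 -5 3 2 8; 0 3 -3 -3 -31; 0 0 4 3 -128; 0 0 0 -3 138]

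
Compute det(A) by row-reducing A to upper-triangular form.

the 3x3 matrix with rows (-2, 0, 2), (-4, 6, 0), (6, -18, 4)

det(A) = 24

Forward elimination:
R2 <- R2 - (2)*R1:  [  0   6  -4 ]
R3 <- R3 - (-3)*R1:  [   0  -18   10 ]
R3 <- R3 - (-3)*R2:  [  0   0  -2 ]
Upper-triangular form:
[ -2  0   2 ]
[  0  6  -4 ]
[  0  0  -2 ]
det(A) = (-1)^0 * (-2) * (6) * (-2) = 24  (0 row swaps -> sign +1)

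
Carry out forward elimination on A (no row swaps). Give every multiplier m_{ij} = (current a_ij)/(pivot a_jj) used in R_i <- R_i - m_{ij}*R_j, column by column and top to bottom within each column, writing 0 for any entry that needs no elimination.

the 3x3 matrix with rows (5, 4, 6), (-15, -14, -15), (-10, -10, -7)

multipliers: -3, -2, 1

Forward elimination:
R2 <- R2 - (-3)*R1:  [  0  -2   3 ]
R3 <- R3 - (-2)*R1:  [  0  -2   5 ]
R3 <- R3 - (1)*R2:  [ 0  0  2 ]
Multipliers (in order of application): m_{21} = -3, m_{31} = -2, m_{32} = 1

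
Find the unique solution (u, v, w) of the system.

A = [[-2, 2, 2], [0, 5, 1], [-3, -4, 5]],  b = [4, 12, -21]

Forward elimination on [A|b]:
R3 <- R3 - (3/2)*R1:  [   0   -7    2  -27 ]
R3 <- R3 - (-7/5)*R2:  [     0      0   17/5  -51/5 ]
Row echelon form:
[ -2  2     2  |      4 ]
[  0  5     1  |     12 ]
[  0  0  17/5  |  -51/5 ]
Back-substitution:
w = (-51/5) / (17/5) = -3
v = (12 - (1)*(-3)) / 5 = 3
u = (4 - (2)*(3) - (2)*(-3)) / -2 = -2

(-2, 3, -3)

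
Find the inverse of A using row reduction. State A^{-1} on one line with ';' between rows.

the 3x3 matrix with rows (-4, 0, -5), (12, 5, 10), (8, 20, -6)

inverse = [23/8 5/4 -5/16; -19/10 -4/5 1/4; -5/2 -1 1/4]

Gauss-Jordan on [A | I]:
R1 <- (1/-4)*R1:  [    1     0   5/4  |  -1/4     0     0 ]
R2 <- R2 - (12)*R1:  [  0   5  -5  |   3   1   0 ]
R3 <- R3 - (8)*R1:  [   0   20  -16  |    2    0    1 ]
R2 <- (1/5)*R2:  [   0    1   -1  |  3/5  1/5    0 ]
R3 <- R3 - (20)*R2:  [   0    0    4  |  -10   -4    1 ]
R3 <- (1/4)*R3:  [    0     0     1  |  -5/2    -1   1/4 ]
R1 <- R1 - (5/4)*R3:  [     1      0      0  |   23/8    5/4  -5/16 ]
R2 <- R2 - (-1)*R3:  [      0       1       0  |  -19/10    -4/5     1/4 ]
Right block of [I | A^{-1}] is the inverse:
[   23/8   5/4  -5/16 ]
[ -19/10  -4/5    1/4 ]
[   -5/2    -1    1/4 ]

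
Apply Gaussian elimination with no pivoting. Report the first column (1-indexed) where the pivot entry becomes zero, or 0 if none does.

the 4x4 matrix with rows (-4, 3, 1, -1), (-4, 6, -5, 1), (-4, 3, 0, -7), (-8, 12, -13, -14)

first zero-pivot column = 0

Naive forward elimination:
R2 <- R2 - (1)*R1:  [  0   3  -6   2 ]
R3 <- R3 - (1)*R1:  [  0   0  -1  -6 ]
R4 <- R4 - (2)*R1:  [   0    6  -15  -12 ]
R4 <- R4 - (2)*R2:  [   0    0   -3  -16 ]
R4 <- R4 - (3)*R3:  [ 0  0  0  2 ]
All pivots nonzero; naive elimination completes without hitting a zero pivot.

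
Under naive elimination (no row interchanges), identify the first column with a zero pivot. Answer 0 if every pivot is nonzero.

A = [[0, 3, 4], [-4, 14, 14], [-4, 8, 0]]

Naive forward elimination:
Pivot entry (1,1) is zero but row 2 has -4 in column 1 -> naive elimination stops; a row interchange (e.g. R1 <-> R2) would be required here.

first zero-pivot column = 1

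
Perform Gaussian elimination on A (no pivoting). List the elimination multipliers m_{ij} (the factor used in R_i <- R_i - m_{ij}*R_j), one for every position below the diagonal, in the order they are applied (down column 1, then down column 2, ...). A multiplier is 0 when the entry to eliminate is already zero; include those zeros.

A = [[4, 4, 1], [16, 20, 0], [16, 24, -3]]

multipliers: 4, 4, 2

Forward elimination:
R2 <- R2 - (4)*R1:  [  0   4  -4 ]
R3 <- R3 - (4)*R1:  [  0   8  -7 ]
R3 <- R3 - (2)*R2:  [ 0  0  1 ]
Multipliers (in order of application): m_{21} = 4, m_{31} = 4, m_{32} = 2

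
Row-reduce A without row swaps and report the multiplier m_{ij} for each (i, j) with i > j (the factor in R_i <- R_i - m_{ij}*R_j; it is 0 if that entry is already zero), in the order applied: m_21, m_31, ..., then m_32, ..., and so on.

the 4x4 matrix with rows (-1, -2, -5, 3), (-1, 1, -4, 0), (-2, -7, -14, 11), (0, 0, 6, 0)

multipliers: 1, 2, 0, -1, 0, -2

Forward elimination:
R2 <- R2 - (1)*R1:  [  0   3   1  -3 ]
R3 <- R3 - (2)*R1:  [  0  -3  -4   5 ]
R4: entry in column 1 is already 0 -> m_{41} = 0 (no row operation needed)
R3 <- R3 - (-1)*R2:  [  0   0  -3   2 ]
R4: entry in column 2 is already 0 -> m_{42} = 0 (no row operation needed)
R4 <- R4 - (-2)*R3:  [ 0  0  0  4 ]
Multipliers (in order of application): m_{21} = 1, m_{31} = 2, m_{41} = 0, m_{32} = -1, m_{42} = 0, m_{43} = -2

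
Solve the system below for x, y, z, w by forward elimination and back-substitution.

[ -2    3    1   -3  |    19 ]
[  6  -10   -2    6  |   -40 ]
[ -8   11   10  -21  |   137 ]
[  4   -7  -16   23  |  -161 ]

Forward elimination on [A|b]:
R2 <- R2 - (-3)*R1:  [  0  -1   1  -3  17 ]
R3 <- R3 - (4)*R1:  [  0  -1   6  -9  61 ]
R4 <- R4 - (-2)*R1:  [    0    -1   -14    17  -123 ]
R3 <- R3 - (1)*R2:  [  0   0   5  -6  44 ]
R4 <- R4 - (1)*R2:  [    0     0   -15    20  -140 ]
R4 <- R4 - (-3)*R3:  [  0   0   0   2  -8 ]
Row echelon form:
[ -2   3  1  -3  |  19 ]
[  0  -1  1  -3  |  17 ]
[  0   0  5  -6  |  44 ]
[  0   0  0   2  |  -8 ]
Back-substitution:
w = (-8) / 2 = -4
z = (44 - (-6)*(-4)) / 5 = 4
y = (17 - (1)*(4) - (-3)*(-4)) / -1 = -1
x = (19 - (3)*(-1) - (1)*(4) - (-3)*(-4)) / -2 = -3

(-3, -1, 4, -4)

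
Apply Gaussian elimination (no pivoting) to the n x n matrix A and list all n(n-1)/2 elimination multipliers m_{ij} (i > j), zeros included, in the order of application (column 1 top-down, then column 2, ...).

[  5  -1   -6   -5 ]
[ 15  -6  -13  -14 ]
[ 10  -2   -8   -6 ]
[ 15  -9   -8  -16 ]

Forward elimination:
R2 <- R2 - (3)*R1:  [  0  -3   5   1 ]
R3 <- R3 - (2)*R1:  [ 0  0  4  4 ]
R4 <- R4 - (3)*R1:  [  0  -6  10  -1 ]
R3: entry in column 2 is already 0 -> m_{32} = 0 (no row operation needed)
R4 <- R4 - (2)*R2:  [  0   0   0  -3 ]
R4: entry in column 3 is already 0 -> m_{43} = 0 (no row operation needed)
Multipliers (in order of application): m_{21} = 3, m_{31} = 2, m_{41} = 3, m_{32} = 0, m_{42} = 2, m_{43} = 0

multipliers: 3, 2, 3, 0, 2, 0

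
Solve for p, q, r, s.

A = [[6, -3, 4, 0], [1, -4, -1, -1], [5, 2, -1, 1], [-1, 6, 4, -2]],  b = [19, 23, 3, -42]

Forward elimination on [A|b]:
R2 <- R2 - (1/6)*R1:  [     0   -7/2   -5/3     -1  119/6 ]
R3 <- R3 - (5/6)*R1:  [     0    9/2  -13/3      1  -77/6 ]
R4 <- R4 - (-1/6)*R1:  [      0    11/2    14/3      -2  -233/6 ]
R3 <- R3 - (-9/7)*R2:  [       0        0  -136/21     -2/7     38/3 ]
R4 <- R4 - (-11/7)*R2:  [     0      0  43/21  -25/7  -23/3 ]
R4 <- R4 - (-43/136)*R3:  [       0        0        0  -249/68  -249/68 ]
Row echelon form:
[ 6    -3        4        0  |       19 ]
[ 0  -7/2     -5/3       -1  |    119/6 ]
[ 0     0  -136/21     -2/7  |     38/3 ]
[ 0     0        0  -249/68  |  -249/68 ]
Back-substitution:
s = (-249/68) / (-249/68) = 1
r = (38/3 - (-2/7)*(1)) / (-136/21) = -2
q = (119/6 - (-5/3)*(-2) - (-1)*(1)) / (-7/2) = -5
p = (19 - (-3)*(-5) - (4)*(-2)) / 6 = 2

(2, -5, -2, 1)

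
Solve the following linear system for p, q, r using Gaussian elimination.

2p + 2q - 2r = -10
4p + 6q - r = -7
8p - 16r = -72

(1, -1, 5)

Forward elimination on [A|b]:
R2 <- R2 - (2)*R1:  [  0   2   3  13 ]
R3 <- R3 - (4)*R1:  [   0   -8   -8  -32 ]
R3 <- R3 - (-4)*R2:  [  0   0   4  20 ]
Row echelon form:
[ 2  2  -2  |  -10 ]
[ 0  2   3  |   13 ]
[ 0  0   4  |   20 ]
Back-substitution:
r = (20) / 4 = 5
q = (13 - (3)*(5)) / 2 = -1
p = (-10 - (2)*(-1) - (-2)*(5)) / 2 = 1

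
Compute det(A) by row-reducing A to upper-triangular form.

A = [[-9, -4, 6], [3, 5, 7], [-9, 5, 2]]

Forward elimination:
R2 <- R2 - (-1/3)*R1:  [    0  11/3     9 ]
R3 <- R3 - (1)*R1:  [  0   9  -4 ]
R3 <- R3 - (27/11)*R2:  [       0        0  -287/11 ]
Upper-triangular form:
[ -9    -4        6 ]
[  0  11/3        9 ]
[  0     0  -287/11 ]
det(A) = (-1)^0 * (-9) * (11/3) * (-287/11) = 861  (0 row swaps -> sign +1)

det(A) = 861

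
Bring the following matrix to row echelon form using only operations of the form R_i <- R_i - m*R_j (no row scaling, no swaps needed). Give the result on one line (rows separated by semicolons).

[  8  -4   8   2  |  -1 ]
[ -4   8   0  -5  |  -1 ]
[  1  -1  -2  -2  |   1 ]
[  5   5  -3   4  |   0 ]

REF = [8 -4 8 2 -1; 0 6 4 -4 -3/2; 0 0 -8/3 -31/12 1; 0 0 0 651/32 -19/8]

Forward elimination:
R2 <- R2 - (-1/2)*R1:  [    0     6     4    -4  -3/2 ]
R3 <- R3 - (1/8)*R1:  [    0  -1/2    -3  -9/4   9/8 ]
R4 <- R4 - (5/8)*R1:  [    0  15/2    -8  11/4   5/8 ]
R3 <- R3 - (-1/12)*R2:  [      0       0    -8/3  -31/12       1 ]
R4 <- R4 - (5/4)*R2:  [    0     0   -13  31/4   5/2 ]
R4 <- R4 - (39/8)*R3:  [      0       0       0  651/32   -19/8 ]
Row echelon form:
[ 8  -4     8       2  |     -1 ]
[ 0   6     4      -4  |   -3/2 ]
[ 0   0  -8/3  -31/12  |      1 ]
[ 0   0     0  651/32  |  -19/8 ]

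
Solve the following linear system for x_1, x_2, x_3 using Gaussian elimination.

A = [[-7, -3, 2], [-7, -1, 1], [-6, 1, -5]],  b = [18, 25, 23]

(-4, 4, 1)

Forward elimination on [A|b]:
R2 <- R2 - (1)*R1:  [  0   2  -1   7 ]
R3 <- R3 - (6/7)*R1:  [     0   25/7  -47/7   53/7 ]
R3 <- R3 - (25/14)*R2:  [      0       0  -69/14  -69/14 ]
Row echelon form:
[ -7  -3       2  |      18 ]
[  0   2      -1  |       7 ]
[  0   0  -69/14  |  -69/14 ]
Back-substitution:
x_3 = (-69/14) / (-69/14) = 1
x_2 = (7 - (-1)*(1)) / 2 = 4
x_1 = (18 - (-3)*(4) - (2)*(1)) / -7 = -4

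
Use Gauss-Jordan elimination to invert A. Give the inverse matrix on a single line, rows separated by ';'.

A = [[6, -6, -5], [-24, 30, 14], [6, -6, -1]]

inverse = [3/8 1/6 11/24; 5/12 1/6 1/4; -1/4 0 1/4]

Gauss-Jordan on [A | I]:
R1 <- (1/6)*R1:  [    1    -1  -5/6  |   1/6     0     0 ]
R2 <- R2 - (-24)*R1:  [  0   6  -6  |   4   1   0 ]
R3 <- R3 - (6)*R1:  [  0   0   4  |  -1   0   1 ]
R2 <- (1/6)*R2:  [   0    1   -1  |  2/3  1/6    0 ]
R1 <- R1 - (-1)*R2:  [     1      0  -11/6  |    5/6    1/6      0 ]
R3 <- (1/4)*R3:  [    0     0     1  |  -1/4     0   1/4 ]
R1 <- R1 - (-11/6)*R3:  [     1      0      0  |    3/8    1/6  11/24 ]
R2 <- R2 - (-1)*R3:  [    0     1     0  |  5/12   1/6   1/4 ]
Right block of [I | A^{-1}] is the inverse:
[  3/8  1/6  11/24 ]
[ 5/12  1/6    1/4 ]
[ -1/4    0    1/4 ]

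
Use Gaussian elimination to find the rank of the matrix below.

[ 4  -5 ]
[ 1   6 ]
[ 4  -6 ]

Row reduction:
R2 <- R2 - (1/4)*R1:  [    0  29/4 ]
R3 <- R3 - (1)*R1:  [  0  -1 ]
R3 <- R3 - (-4/29)*R2:  [ 0  0 ]
Row echelon form:
[ 4    -5 ]
[ 0  29/4 ]
[ 0     0 ]
Nonzero rows / pivot columns: 2

rank(A) = 2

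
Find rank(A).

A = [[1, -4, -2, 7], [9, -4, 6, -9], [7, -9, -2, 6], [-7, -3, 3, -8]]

Row reduction:
R2 <- R2 - (9)*R1:  [   0   32   24  -72 ]
R3 <- R3 - (7)*R1:  [   0   19   12  -43 ]
R4 <- R4 - (-7)*R1:  [   0  -31  -11   41 ]
R3 <- R3 - (19/32)*R2:  [    0     0  -9/4  -1/4 ]
R4 <- R4 - (-31/32)*R2:  [      0       0    49/4  -115/4 ]
R4 <- R4 - (-49/9)*R3:  [      0       0       0  -271/9 ]
Row echelon form:
[ 1  -4    -2       7 ]
[ 0  32    24     -72 ]
[ 0   0  -9/4    -1/4 ]
[ 0   0     0  -271/9 ]
Nonzero rows / pivot columns: 4

rank(A) = 4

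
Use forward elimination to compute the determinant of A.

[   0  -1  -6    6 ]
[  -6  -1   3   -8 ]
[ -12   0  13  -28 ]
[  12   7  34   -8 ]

Forward elimination:
R1 <-> R2   (pivot in column 1 was zero)
[  -6  -1   3   -8 ]
[   0  -1  -6    6 ]
[ -12   0  13  -28 ]
[  12   7  34   -8 ]
R3 <- R3 - (2)*R1:  [   0    2    7  -12 ]
R4 <- R4 - (-2)*R1:  [   0    5   40  -24 ]
R3 <- R3 - (-2)*R2:  [  0   0  -5   0 ]
R4 <- R4 - (-5)*R2:  [  0   0  10   6 ]
R4 <- R4 - (-2)*R3:  [ 0  0  0  6 ]
Upper-triangular form:
[ -6  -1   3  -8 ]
[  0  -1  -6   6 ]
[  0   0  -5   0 ]
[  0   0   0   6 ]
det(A) = (-1)^1 * (-6) * (-1) * (-5) * (6) = 180  (1 row swap -> sign -1)

det(A) = 180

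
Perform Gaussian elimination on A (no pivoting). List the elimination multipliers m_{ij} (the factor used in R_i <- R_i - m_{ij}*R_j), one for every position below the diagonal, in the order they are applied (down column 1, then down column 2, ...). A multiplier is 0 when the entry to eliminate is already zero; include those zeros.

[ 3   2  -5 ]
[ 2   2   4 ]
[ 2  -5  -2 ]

multipliers: 2/3, 2/3, -19/2

Forward elimination:
R2 <- R2 - (2/3)*R1:  [    0   2/3  22/3 ]
R3 <- R3 - (2/3)*R1:  [     0  -19/3    4/3 ]
R3 <- R3 - (-19/2)*R2:  [  0   0  71 ]
Multipliers (in order of application): m_{21} = 2/3, m_{31} = 2/3, m_{32} = -19/2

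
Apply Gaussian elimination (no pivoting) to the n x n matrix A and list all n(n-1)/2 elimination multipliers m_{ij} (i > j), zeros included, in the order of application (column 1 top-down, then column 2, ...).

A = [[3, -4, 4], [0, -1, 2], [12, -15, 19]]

multipliers: 0, 4, -1

Forward elimination:
R2: entry in column 1 is already 0 -> m_{21} = 0 (no row operation needed)
R3 <- R3 - (4)*R1:  [ 0  1  3 ]
R3 <- R3 - (-1)*R2:  [ 0  0  5 ]
Multipliers (in order of application): m_{21} = 0, m_{31} = 4, m_{32} = -1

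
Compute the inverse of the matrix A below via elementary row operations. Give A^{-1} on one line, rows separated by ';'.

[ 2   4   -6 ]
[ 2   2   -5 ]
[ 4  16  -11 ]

inverse = [-29/10 13/5 2/5; -1/10 -1/10 1/10; -6/5 4/5 1/5]

Gauss-Jordan on [A | I]:
R1 <- (1/2)*R1:  [   1    2   -3  |  1/2    0    0 ]
R2 <- R2 - (2)*R1:  [  0  -2   1  |  -1   1   0 ]
R3 <- R3 - (4)*R1:  [  0   8   1  |  -2   0   1 ]
R2 <- (1/-2)*R2:  [    0     1  -1/2  |   1/2  -1/2     0 ]
R1 <- R1 - (2)*R2:  [    1     0    -2  |  -1/2     1     0 ]
R3 <- R3 - (8)*R2:  [  0   0   5  |  -6   4   1 ]
R3 <- (1/5)*R3:  [    0     0     1  |  -6/5   4/5   1/5 ]
R1 <- R1 - (-2)*R3:  [      1       0       0  |  -29/10    13/5     2/5 ]
R2 <- R2 - (-1/2)*R3:  [     0      1      0  |  -1/10  -1/10   1/10 ]
Right block of [I | A^{-1}] is the inverse:
[ -29/10   13/5   2/5 ]
[  -1/10  -1/10  1/10 ]
[   -6/5    4/5   1/5 ]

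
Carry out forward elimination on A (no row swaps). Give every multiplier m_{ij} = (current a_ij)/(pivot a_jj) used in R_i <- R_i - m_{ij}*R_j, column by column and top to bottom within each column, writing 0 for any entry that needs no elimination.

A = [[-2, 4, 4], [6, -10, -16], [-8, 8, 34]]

Forward elimination:
R2 <- R2 - (-3)*R1:  [  0   2  -4 ]
R3 <- R3 - (4)*R1:  [  0  -8  18 ]
R3 <- R3 - (-4)*R2:  [ 0  0  2 ]
Multipliers (in order of application): m_{21} = -3, m_{31} = 4, m_{32} = -4

multipliers: -3, 4, -4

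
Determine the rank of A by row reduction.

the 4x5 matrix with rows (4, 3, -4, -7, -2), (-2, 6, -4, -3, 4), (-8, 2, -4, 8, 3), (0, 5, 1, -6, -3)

Row reduction:
R2 <- R2 - (-1/2)*R1:  [     0   15/2     -6  -13/2      3 ]
R3 <- R3 - (-2)*R1:  [   0    8  -12   -6   -1 ]
R3 <- R3 - (16/15)*R2:  [     0      0  -28/5  14/15  -21/5 ]
R4 <- R4 - (2/3)*R2:  [    0     0     5  -5/3    -5 ]
R4 <- R4 - (-25/28)*R3:  [     0      0      0   -5/6  -35/4 ]
Row echelon form:
[ 4     3     -4     -7     -2 ]
[ 0  15/2     -6  -13/2      3 ]
[ 0     0  -28/5  14/15  -21/5 ]
[ 0     0      0   -5/6  -35/4 ]
Nonzero rows / pivot columns: 4

rank(A) = 4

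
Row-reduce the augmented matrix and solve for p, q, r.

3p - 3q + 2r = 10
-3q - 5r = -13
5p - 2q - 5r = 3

(3, 1, 2)

Forward elimination on [A|b]:
R3 <- R3 - (5/3)*R1:  [     0      3  -25/3  -41/3 ]
R3 <- R3 - (-1)*R2:  [     0      0  -40/3  -80/3 ]
Row echelon form:
[ 3  -3      2  |     10 ]
[ 0  -3     -5  |    -13 ]
[ 0   0  -40/3  |  -80/3 ]
Back-substitution:
r = (-80/3) / (-40/3) = 2
q = (-13 - (-5)*(2)) / -3 = 1
p = (10 - (-3)*(1) - (2)*(2)) / 3 = 3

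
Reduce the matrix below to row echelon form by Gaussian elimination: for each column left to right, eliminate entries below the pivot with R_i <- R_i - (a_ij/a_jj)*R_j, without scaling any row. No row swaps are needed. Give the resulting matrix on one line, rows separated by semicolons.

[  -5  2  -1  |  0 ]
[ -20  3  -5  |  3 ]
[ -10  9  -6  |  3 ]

REF = [-5 2 -1 0; 0 -5 -1 3; 0 0 -5 6]

Forward elimination:
R2 <- R2 - (4)*R1:  [  0  -5  -1   3 ]
R3 <- R3 - (2)*R1:  [  0   5  -4   3 ]
R3 <- R3 - (-1)*R2:  [  0   0  -5   6 ]
Row echelon form:
[ -5   2  -1  |  0 ]
[  0  -5  -1  |  3 ]
[  0   0  -5  |  6 ]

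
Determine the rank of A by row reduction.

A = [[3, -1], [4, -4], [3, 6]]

Row reduction:
R2 <- R2 - (4/3)*R1:  [    0  -8/3 ]
R3 <- R3 - (1)*R1:  [ 0  7 ]
R3 <- R3 - (-21/8)*R2:  [ 0  0 ]
Row echelon form:
[ 3    -1 ]
[ 0  -8/3 ]
[ 0     0 ]
Nonzero rows / pivot columns: 2

rank(A) = 2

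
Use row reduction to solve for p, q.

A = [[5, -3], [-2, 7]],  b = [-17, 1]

(-4, -1)

Forward elimination on [A|b]:
R2 <- R2 - (-2/5)*R1:  [     0   29/5  -29/5 ]
Row echelon form:
[ 5    -3  |    -17 ]
[ 0  29/5  |  -29/5 ]
Back-substitution:
q = (-29/5) / (29/5) = -1
p = (-17 - (-3)*(-1)) / 5 = -4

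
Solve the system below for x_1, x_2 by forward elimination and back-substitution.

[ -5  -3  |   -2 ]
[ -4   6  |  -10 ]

Forward elimination on [A|b]:
R2 <- R2 - (4/5)*R1:  [     0   42/5  -42/5 ]
Row echelon form:
[ -5    -3  |     -2 ]
[  0  42/5  |  -42/5 ]
Back-substitution:
x_2 = (-42/5) / (42/5) = -1
x_1 = (-2 - (-3)*(-1)) / -5 = 1

(1, -1)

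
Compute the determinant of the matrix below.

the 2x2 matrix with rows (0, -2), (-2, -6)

det(A) = -4

Forward elimination:
R1 <-> R2   (pivot in column 1 was zero)
[ -2  -6 ]
[  0  -2 ]
Upper-triangular form:
[ -2  -6 ]
[  0  -2 ]
det(A) = (-1)^1 * (-2) * (-2) = -4  (1 row swap -> sign -1)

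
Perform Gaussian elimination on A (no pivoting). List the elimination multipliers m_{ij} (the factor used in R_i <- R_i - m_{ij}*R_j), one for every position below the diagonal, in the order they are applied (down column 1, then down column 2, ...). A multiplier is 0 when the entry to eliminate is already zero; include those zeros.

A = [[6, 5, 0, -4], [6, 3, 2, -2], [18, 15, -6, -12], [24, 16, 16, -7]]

Forward elimination:
R2 <- R2 - (1)*R1:  [  0  -2   2   2 ]
R3 <- R3 - (3)*R1:  [  0   0  -6   0 ]
R4 <- R4 - (4)*R1:  [  0  -4  16   9 ]
R3: entry in column 2 is already 0 -> m_{32} = 0 (no row operation needed)
R4 <- R4 - (2)*R2:  [  0   0  12   5 ]
R4 <- R4 - (-2)*R3:  [ 0  0  0  5 ]
Multipliers (in order of application): m_{21} = 1, m_{31} = 3, m_{41} = 4, m_{32} = 0, m_{42} = 2, m_{43} = -2

multipliers: 1, 3, 4, 0, 2, -2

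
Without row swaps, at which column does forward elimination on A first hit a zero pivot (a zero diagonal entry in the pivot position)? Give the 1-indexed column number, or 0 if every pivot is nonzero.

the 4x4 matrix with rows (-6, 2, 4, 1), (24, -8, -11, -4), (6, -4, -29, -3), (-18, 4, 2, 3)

first zero-pivot column = 2

Naive forward elimination:
R2 <- R2 - (-4)*R1:  [ 0  0  5  0 ]
R3 <- R3 - (-1)*R1:  [   0   -2  -25   -2 ]
R4 <- R4 - (3)*R1:  [   0   -2  -10    0 ]
Matrix at this point:
[ -6   2    4   1 ]
[  0   0    5   0 ]
[  0  -2  -25  -2 ]
[  0  -2  -10   0 ]
Pivot entry (2,2) is zero but row 3 has -2 in column 2 -> naive elimination stops; a row interchange (e.g. R2 <-> R3) would be required here.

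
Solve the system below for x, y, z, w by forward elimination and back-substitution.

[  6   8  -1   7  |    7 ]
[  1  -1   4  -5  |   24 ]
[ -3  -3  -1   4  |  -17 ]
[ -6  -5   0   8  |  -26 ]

(3, 0, 4, -1)

Forward elimination on [A|b]:
R2 <- R2 - (1/6)*R1:  [     0   -7/3   25/6  -37/6  137/6 ]
R3 <- R3 - (-1/2)*R1:  [     0      1   -3/2   15/2  -27/2 ]
R4 <- R4 - (-1)*R1:  [   0    3   -1   15  -19 ]
R3 <- R3 - (-3/7)*R2:  [     0      0    2/7   34/7  -26/7 ]
R4 <- R4 - (-9/7)*R2:  [      0       0   61/14   99/14  145/14 ]
R4 <- R4 - (61/4)*R3:  [   0    0    0  -67   67 ]
Row echelon form:
[ 6     8    -1      7  |      7 ]
[ 0  -7/3  25/6  -37/6  |  137/6 ]
[ 0     0   2/7   34/7  |  -26/7 ]
[ 0     0     0    -67  |     67 ]
Back-substitution:
w = (67) / -67 = -1
z = (-26/7 - (34/7)*(-1)) / (2/7) = 4
y = (137/6 - (25/6)*(4) - (-37/6)*(-1)) / (-7/3) = 0
x = (7 - (8)*(0) - (-1)*(4) - (7)*(-1)) / 6 = 3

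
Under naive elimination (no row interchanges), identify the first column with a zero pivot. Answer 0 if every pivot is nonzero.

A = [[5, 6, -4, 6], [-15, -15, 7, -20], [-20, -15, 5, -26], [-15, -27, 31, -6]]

first zero-pivot column = 0

Naive forward elimination:
R2 <- R2 - (-3)*R1:  [  0   3  -5  -2 ]
R3 <- R3 - (-4)*R1:  [   0    9  -11   -2 ]
R4 <- R4 - (-3)*R1:  [  0  -9  19  12 ]
R3 <- R3 - (3)*R2:  [ 0  0  4  4 ]
R4 <- R4 - (-3)*R2:  [ 0  0  4  6 ]
R4 <- R4 - (1)*R3:  [ 0  0  0  2 ]
All pivots nonzero; naive elimination completes without hitting a zero pivot.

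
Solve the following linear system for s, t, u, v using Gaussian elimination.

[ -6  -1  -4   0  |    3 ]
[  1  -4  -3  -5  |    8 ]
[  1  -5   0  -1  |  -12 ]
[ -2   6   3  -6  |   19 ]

Forward elimination on [A|b]:
R2 <- R2 - (-1/6)*R1:  [     0  -25/6  -11/3     -5   17/2 ]
R3 <- R3 - (-1/6)*R1:  [     0  -31/6   -2/3     -1  -23/2 ]
R4 <- R4 - (1/3)*R1:  [    0  19/3  13/3    -6    18 ]
R3 <- R3 - (31/25)*R2:  [       0        0    97/25     26/5  -551/25 ]
R4 <- R4 - (-38/25)*R2:  [      0       0  -31/25   -68/5  773/25 ]
R4 <- R4 - (-31/97)*R3:  [        0         0         0  -1158/97   2316/97 ]
Row echelon form:
[ -6     -1     -4         0  |        3 ]
[  0  -25/6  -11/3        -5  |     17/2 ]
[  0      0  97/25      26/5  |  -551/25 ]
[  0      0      0  -1158/97  |  2316/97 ]
Back-substitution:
v = (2316/97) / (-1158/97) = -2
u = (-551/25 - (26/5)*(-2)) / (97/25) = -3
t = (17/2 - (-11/3)*(-3) - (-5)*(-2)) / (-25/6) = 3
s = (3 - (-1)*(3) - (-4)*(-3)) / -6 = 1

(1, 3, -3, -2)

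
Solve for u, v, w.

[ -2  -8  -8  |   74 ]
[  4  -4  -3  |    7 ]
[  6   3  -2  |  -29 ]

(-5, -3, -5)

Forward elimination on [A|b]:
R2 <- R2 - (-2)*R1:  [   0  -20  -19  155 ]
R3 <- R3 - (-3)*R1:  [   0  -21  -26  193 ]
R3 <- R3 - (21/20)*R2:  [       0        0  -121/20    121/4 ]
Row echelon form:
[ -2   -8       -8  |     74 ]
[  0  -20      -19  |    155 ]
[  0    0  -121/20  |  121/4 ]
Back-substitution:
w = (121/4) / (-121/20) = -5
v = (155 - (-19)*(-5)) / -20 = -3
u = (74 - (-8)*(-3) - (-8)*(-5)) / -2 = -5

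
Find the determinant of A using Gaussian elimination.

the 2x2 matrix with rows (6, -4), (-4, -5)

det(A) = -46

Forward elimination:
R2 <- R2 - (-2/3)*R1:  [     0  -23/3 ]
Upper-triangular form:
[ 6     -4 ]
[ 0  -23/3 ]
det(A) = (-1)^0 * (6) * (-23/3) = -46  (0 row swaps -> sign +1)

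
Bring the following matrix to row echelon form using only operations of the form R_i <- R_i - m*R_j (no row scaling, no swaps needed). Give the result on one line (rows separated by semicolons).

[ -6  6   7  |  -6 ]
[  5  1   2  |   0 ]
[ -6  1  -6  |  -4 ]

REF = [-6 6 7 -6; 0 6 47/6 -5; 0 0 -233/36 -13/6]

Forward elimination:
R2 <- R2 - (-5/6)*R1:  [    0     6  47/6    -5 ]
R3 <- R3 - (1)*R1:  [   0   -5  -13    2 ]
R3 <- R3 - (-5/6)*R2:  [       0        0  -233/36    -13/6 ]
Row echelon form:
[ -6  6        7  |     -6 ]
[  0  6     47/6  |     -5 ]
[  0  0  -233/36  |  -13/6 ]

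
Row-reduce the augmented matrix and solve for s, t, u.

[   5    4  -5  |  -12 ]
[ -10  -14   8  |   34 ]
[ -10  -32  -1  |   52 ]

Forward elimination on [A|b]:
R2 <- R2 - (-2)*R1:  [  0  -6  -2  10 ]
R3 <- R3 - (-2)*R1:  [   0  -24  -11   28 ]
R3 <- R3 - (4)*R2:  [   0    0   -3  -12 ]
Row echelon form:
[ 5   4  -5  |  -12 ]
[ 0  -6  -2  |   10 ]
[ 0   0  -3  |  -12 ]
Back-substitution:
u = (-12) / -3 = 4
t = (10 - (-2)*(4)) / -6 = -3
s = (-12 - (4)*(-3) - (-5)*(4)) / 5 = 4

(4, -3, 4)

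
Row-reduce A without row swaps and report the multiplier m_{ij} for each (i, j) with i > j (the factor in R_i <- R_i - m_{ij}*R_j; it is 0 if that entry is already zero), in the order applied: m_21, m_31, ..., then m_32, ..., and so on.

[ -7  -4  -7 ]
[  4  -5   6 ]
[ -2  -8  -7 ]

multipliers: -4/7, 2/7, 16/17

Forward elimination:
R2 <- R2 - (-4/7)*R1:  [     0  -51/7      2 ]
R3 <- R3 - (2/7)*R1:  [     0  -48/7     -5 ]
R3 <- R3 - (16/17)*R2:  [       0        0  -117/17 ]
Multipliers (in order of application): m_{21} = -4/7, m_{31} = 2/7, m_{32} = 16/17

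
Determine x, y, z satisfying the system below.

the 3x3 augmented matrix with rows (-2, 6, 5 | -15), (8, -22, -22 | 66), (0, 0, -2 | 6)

(0, 0, -3)

Forward elimination on [A|b]:
R2 <- R2 - (-4)*R1:  [  0   2  -2   6 ]
Row echelon form:
[ -2  6   5  |  -15 ]
[  0  2  -2  |    6 ]
[  0  0  -2  |    6 ]
Back-substitution:
z = (6) / -2 = -3
y = (6 - (-2)*(-3)) / 2 = 0
x = (-15 - (6)*(0) - (5)*(-3)) / -2 = 0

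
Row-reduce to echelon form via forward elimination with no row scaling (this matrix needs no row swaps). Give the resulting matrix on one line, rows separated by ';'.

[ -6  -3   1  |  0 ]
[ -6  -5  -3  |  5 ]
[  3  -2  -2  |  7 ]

Forward elimination:
R2 <- R2 - (1)*R1:  [  0  -2  -4   5 ]
R3 <- R3 - (-1/2)*R1:  [    0  -7/2  -3/2     7 ]
R3 <- R3 - (7/4)*R2:  [    0     0  11/2  -7/4 ]
Row echelon form:
[ -6  -3     1  |     0 ]
[  0  -2    -4  |     5 ]
[  0   0  11/2  |  -7/4 ]

REF = [-6 -3 1 0; 0 -2 -4 5; 0 0 11/2 -7/4]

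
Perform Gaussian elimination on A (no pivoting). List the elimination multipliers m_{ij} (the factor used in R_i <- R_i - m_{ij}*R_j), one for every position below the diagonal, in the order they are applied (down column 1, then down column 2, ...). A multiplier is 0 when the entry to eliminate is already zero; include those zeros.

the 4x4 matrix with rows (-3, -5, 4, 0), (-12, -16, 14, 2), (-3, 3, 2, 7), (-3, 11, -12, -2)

multipliers: 4, 1, 1, 2, 4, -4

Forward elimination:
R2 <- R2 - (4)*R1:  [  0   4  -2   2 ]
R3 <- R3 - (1)*R1:  [  0   8  -2   7 ]
R4 <- R4 - (1)*R1:  [   0   16  -16   -2 ]
R3 <- R3 - (2)*R2:  [ 0  0  2  3 ]
R4 <- R4 - (4)*R2:  [   0    0   -8  -10 ]
R4 <- R4 - (-4)*R3:  [ 0  0  0  2 ]
Multipliers (in order of application): m_{21} = 4, m_{31} = 1, m_{41} = 1, m_{32} = 2, m_{42} = 4, m_{43} = -4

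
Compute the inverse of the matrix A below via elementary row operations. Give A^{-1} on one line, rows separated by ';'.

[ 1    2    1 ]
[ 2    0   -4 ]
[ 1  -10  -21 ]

Gauss-Jordan on [A | I]:
R2 <- R2 - (2)*R1:  [  0  -4  -6  |  -2   1   0 ]
R3 <- R3 - (1)*R1:  [   0  -12  -22  |   -1    0    1 ]
R2 <- (1/-4)*R2:  [    0     1   3/2  |   1/2  -1/4     0 ]
R1 <- R1 - (2)*R2:  [   1    0   -2  |    0  1/2    0 ]
R3 <- R3 - (-12)*R2:  [  0   0  -4  |   5  -3   1 ]
R3 <- (1/-4)*R3:  [    0     0     1  |  -5/4   3/4  -1/4 ]
R1 <- R1 - (-2)*R3:  [    1     0     0  |  -5/2     2  -1/2 ]
R2 <- R2 - (3/2)*R3:  [     0      1      0  |   19/8  -11/8    3/8 ]
Right block of [I | A^{-1}] is the inverse:
[ -5/2      2  -1/2 ]
[ 19/8  -11/8   3/8 ]
[ -5/4    3/4  -1/4 ]

inverse = [-5/2 2 -1/2; 19/8 -11/8 3/8; -5/4 3/4 -1/4]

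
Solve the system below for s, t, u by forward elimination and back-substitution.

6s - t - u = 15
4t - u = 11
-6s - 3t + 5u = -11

(4, 4, 5)

Forward elimination on [A|b]:
R3 <- R3 - (-1)*R1:  [  0  -4   4   4 ]
R3 <- R3 - (-1)*R2:  [  0   0   3  15 ]
Row echelon form:
[ 6  -1  -1  |  15 ]
[ 0   4  -1  |  11 ]
[ 0   0   3  |  15 ]
Back-substitution:
u = (15) / 3 = 5
t = (11 - (-1)*(5)) / 4 = 4
s = (15 - (-1)*(4) - (-1)*(5)) / 6 = 4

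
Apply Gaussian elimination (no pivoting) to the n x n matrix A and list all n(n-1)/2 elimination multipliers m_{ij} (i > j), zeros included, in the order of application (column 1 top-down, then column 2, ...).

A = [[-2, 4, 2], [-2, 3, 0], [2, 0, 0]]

multipliers: 1, -1, -4

Forward elimination:
R2 <- R2 - (1)*R1:  [  0  -1  -2 ]
R3 <- R3 - (-1)*R1:  [ 0  4  2 ]
R3 <- R3 - (-4)*R2:  [  0   0  -6 ]
Multipliers (in order of application): m_{21} = 1, m_{31} = -1, m_{32} = -4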